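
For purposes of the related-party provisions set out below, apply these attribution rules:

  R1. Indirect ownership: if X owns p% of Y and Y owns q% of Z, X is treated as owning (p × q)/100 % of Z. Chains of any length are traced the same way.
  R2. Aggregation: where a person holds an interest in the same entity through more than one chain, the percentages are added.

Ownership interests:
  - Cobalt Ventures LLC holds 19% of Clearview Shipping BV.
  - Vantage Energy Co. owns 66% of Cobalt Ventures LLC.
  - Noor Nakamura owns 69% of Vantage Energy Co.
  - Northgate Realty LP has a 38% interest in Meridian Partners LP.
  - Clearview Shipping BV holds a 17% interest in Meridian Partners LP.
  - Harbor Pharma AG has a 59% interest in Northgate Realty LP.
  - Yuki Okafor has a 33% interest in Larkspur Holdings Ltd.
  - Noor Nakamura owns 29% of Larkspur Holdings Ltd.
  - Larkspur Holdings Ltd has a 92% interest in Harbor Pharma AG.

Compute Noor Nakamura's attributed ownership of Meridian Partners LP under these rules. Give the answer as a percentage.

7.452598%

Chain via Vantage Energy Co. → Cobalt Ventures LLC → Clearview Shipping BV (R1): 69% × 66% × 19% × 17% = 1.470942% of Meridian Partners LP.
Chain via Larkspur Holdings Ltd → Harbor Pharma AG → Northgate Realty LP (R1): 29% × 92% × 59% × 38% = 5.981656% of Meridian Partners LP.
Aggregating (R2): 1.470942% + 5.981656% = 7.452598%.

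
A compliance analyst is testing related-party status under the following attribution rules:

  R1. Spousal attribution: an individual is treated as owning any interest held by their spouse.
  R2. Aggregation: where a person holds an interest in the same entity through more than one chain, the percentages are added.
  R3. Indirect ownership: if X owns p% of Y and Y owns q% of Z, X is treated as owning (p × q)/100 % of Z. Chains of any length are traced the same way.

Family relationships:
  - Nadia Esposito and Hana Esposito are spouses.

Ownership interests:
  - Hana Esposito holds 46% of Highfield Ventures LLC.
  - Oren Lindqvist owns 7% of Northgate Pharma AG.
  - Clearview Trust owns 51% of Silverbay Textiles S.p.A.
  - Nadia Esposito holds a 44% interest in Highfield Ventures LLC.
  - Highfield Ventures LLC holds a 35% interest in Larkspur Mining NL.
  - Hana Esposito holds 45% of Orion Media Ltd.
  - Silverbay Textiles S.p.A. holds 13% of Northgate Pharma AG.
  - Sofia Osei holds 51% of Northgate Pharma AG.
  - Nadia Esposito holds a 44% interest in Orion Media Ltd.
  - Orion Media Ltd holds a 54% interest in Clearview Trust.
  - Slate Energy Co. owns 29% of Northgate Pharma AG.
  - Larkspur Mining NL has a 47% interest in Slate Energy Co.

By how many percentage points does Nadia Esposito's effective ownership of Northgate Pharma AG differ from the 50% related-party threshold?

42.520172

By spousal attribution (R1), Nadia Esposito is treated as also owning Hana Esposito's interest in Orion Media Ltd, giving 44% + 45% = 89%.
By spousal attribution (R1), Nadia Esposito is treated as also owning Hana Esposito's interest in Highfield Ventures LLC, giving 44% + 46% = 90%.
Chain via Orion Media Ltd → Clearview Trust → Silverbay Textiles S.p.A. (R3): 89% × 54% × 51% × 13% = 3.186378% of Northgate Pharma AG.
Chain via Highfield Ventures LLC → Larkspur Mining NL → Slate Energy Co. (R3): 90% × 35% × 47% × 29% = 4.29345% of Northgate Pharma AG.
Aggregating (R2): 3.186378% + 4.29345% = 7.479828%.
7.479828% falls short of the 50% threshold by 42.520172 percentage points.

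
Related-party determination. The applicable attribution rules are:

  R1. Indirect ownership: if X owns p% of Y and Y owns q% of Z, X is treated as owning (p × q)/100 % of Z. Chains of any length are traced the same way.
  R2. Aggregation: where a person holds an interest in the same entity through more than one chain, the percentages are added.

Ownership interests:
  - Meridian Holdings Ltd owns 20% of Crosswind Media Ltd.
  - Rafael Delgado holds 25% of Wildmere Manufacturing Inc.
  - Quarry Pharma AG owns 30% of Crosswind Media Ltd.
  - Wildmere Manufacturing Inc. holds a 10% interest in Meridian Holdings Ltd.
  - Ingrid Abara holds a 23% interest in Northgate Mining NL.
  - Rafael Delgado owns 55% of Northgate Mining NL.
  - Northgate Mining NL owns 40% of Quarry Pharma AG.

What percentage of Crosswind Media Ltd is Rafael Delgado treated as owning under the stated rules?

Chain via Northgate Mining NL → Quarry Pharma AG (R1): 55% × 40% × 30% = 6.6% of Crosswind Media Ltd.
Chain via Wildmere Manufacturing Inc. → Meridian Holdings Ltd (R1): 25% × 10% × 20% = 0.5% of Crosswind Media Ltd.
Aggregating (R2): 6.6% + 0.5% = 7.1%.

7.1%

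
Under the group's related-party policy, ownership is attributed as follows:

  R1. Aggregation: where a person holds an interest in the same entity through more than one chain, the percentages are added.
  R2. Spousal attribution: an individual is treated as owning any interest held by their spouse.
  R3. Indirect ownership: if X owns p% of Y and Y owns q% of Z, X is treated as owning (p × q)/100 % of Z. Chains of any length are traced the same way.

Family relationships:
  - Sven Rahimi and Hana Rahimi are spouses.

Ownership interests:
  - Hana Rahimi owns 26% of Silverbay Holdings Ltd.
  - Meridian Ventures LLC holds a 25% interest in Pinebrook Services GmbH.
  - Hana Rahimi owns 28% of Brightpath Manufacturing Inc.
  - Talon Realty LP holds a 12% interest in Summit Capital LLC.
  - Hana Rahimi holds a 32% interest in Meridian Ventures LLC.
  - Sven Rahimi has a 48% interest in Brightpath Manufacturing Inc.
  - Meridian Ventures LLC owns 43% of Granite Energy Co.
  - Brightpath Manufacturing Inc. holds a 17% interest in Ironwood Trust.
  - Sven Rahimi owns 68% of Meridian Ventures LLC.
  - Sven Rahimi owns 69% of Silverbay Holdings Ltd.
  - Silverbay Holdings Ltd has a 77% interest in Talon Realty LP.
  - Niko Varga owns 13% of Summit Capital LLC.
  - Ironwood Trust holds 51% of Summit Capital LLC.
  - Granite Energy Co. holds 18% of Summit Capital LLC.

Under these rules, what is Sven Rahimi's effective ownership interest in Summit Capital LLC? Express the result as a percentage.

23.1072%

By spousal attribution (R2), Sven Rahimi is treated as also owning Hana Rahimi's interest in Meridian Ventures LLC, giving 68% + 32% = 100%.
By spousal attribution (R2), Sven Rahimi is treated as also owning Hana Rahimi's interest in Silverbay Holdings Ltd, giving 69% + 26% = 95%.
By spousal attribution (R2), Sven Rahimi is treated as also owning Hana Rahimi's interest in Brightpath Manufacturing Inc, giving 48% + 28% = 76%.
Chain via Meridian Ventures LLC → Granite Energy Co. (R3): 100% × 43% × 18% = 7.74% of Summit Capital LLC.
Chain via Silverbay Holdings Ltd → Talon Realty LP (R3): 95% × 77% × 12% = 8.778% of Summit Capital LLC.
Chain via Brightpath Manufacturing Inc. → Ironwood Trust (R3): 76% × 17% × 51% = 6.5892% of Summit Capital LLC.
Aggregating (R1): 7.74% + 8.778% + 6.5892% = 23.1072%.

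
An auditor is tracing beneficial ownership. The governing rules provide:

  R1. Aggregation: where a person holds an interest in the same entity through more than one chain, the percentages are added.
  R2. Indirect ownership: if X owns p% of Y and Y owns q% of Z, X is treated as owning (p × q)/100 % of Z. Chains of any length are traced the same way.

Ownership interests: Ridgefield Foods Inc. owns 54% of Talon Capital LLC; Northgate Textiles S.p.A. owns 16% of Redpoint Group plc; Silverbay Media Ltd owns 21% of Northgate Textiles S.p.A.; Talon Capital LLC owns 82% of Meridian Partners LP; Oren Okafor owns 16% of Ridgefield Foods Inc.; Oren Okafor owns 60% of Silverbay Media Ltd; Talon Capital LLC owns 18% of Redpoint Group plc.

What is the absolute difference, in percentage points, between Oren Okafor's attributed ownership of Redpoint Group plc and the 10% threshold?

6.4288

Chain via Silverbay Media Ltd → Northgate Textiles S.p.A. (R2): 60% × 21% × 16% = 2.016% of Redpoint Group plc.
Chain via Ridgefield Foods Inc. → Talon Capital LLC (R2): 16% × 54% × 18% = 1.5552% of Redpoint Group plc.
Aggregating (R1): 2.016% + 1.5552% = 3.5712%.
3.5712% falls short of the 10% threshold by 6.4288 percentage points.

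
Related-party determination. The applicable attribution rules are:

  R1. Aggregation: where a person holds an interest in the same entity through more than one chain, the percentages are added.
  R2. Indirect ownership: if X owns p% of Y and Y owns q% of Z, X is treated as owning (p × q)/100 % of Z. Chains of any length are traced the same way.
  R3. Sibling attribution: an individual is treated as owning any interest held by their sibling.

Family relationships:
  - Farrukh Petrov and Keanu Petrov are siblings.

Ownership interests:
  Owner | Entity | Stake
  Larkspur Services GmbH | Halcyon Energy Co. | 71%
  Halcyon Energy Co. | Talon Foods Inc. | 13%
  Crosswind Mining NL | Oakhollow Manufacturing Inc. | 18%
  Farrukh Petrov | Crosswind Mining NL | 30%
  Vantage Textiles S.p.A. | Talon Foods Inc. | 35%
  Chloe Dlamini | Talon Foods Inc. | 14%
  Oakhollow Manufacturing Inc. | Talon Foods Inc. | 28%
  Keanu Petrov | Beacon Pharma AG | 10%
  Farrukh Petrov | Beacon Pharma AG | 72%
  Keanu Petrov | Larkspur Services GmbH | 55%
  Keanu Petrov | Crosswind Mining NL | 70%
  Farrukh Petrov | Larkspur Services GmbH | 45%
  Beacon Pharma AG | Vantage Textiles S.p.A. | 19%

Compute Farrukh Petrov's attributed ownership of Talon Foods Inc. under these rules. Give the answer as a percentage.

19.723%

By sibling attribution (R3), Farrukh Petrov is treated as also owning Keanu Petrov's interest in Larkspur Services GmbH, giving 45% + 55% = 100%.
By sibling attribution (R3), Farrukh Petrov is treated as also owning Keanu Petrov's interest in Beacon Pharma AG, giving 72% + 10% = 82%.
By sibling attribution (R3), Farrukh Petrov is treated as also owning Keanu Petrov's interest in Crosswind Mining NL, giving 30% + 70% = 100%.
Chain via Larkspur Services GmbH → Halcyon Energy Co. (R2): 100% × 71% × 13% = 9.23% of Talon Foods Inc.
Chain via Beacon Pharma AG → Vantage Textiles S.p.A. (R2): 82% × 19% × 35% = 5.453% of Talon Foods Inc.
Chain via Crosswind Mining NL → Oakhollow Manufacturing Inc. (R2): 100% × 18% × 28% = 5.04% of Talon Foods Inc.
Aggregating (R1): 9.23% + 5.453% + 5.04% = 19.723%.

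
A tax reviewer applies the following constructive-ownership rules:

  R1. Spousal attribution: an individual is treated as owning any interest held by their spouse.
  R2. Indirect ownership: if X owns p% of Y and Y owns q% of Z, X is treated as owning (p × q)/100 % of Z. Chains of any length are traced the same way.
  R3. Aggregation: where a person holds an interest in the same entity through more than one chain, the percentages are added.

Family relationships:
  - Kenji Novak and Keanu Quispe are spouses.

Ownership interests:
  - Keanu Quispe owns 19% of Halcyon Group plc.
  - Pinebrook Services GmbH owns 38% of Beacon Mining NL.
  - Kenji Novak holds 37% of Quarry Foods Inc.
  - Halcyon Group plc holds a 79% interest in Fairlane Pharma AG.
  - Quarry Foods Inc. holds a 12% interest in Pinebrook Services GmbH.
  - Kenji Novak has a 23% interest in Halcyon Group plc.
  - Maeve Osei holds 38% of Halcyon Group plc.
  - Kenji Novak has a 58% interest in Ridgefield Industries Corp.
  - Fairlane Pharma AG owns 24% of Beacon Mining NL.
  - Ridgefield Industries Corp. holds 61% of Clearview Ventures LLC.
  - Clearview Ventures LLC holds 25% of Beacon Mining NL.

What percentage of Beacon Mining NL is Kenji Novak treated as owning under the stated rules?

By spousal attribution (R1), Kenji Novak is treated as also owning Keanu Quispe's interest in Halcyon Group plc, giving 23% + 19% = 42%.
Chain via Ridgefield Industries Corp. → Clearview Ventures LLC (R2): 58% × 61% × 25% = 8.845% of Beacon Mining NL.
Chain via Halcyon Group plc → Fairlane Pharma AG (R2): 42% × 79% × 24% = 7.9632% of Beacon Mining NL.
Chain via Quarry Foods Inc. → Pinebrook Services GmbH (R2): 37% × 12% × 38% = 1.6872% of Beacon Mining NL.
Aggregating (R3): 8.845% + 7.9632% + 1.6872% = 18.4954%.

18.4954%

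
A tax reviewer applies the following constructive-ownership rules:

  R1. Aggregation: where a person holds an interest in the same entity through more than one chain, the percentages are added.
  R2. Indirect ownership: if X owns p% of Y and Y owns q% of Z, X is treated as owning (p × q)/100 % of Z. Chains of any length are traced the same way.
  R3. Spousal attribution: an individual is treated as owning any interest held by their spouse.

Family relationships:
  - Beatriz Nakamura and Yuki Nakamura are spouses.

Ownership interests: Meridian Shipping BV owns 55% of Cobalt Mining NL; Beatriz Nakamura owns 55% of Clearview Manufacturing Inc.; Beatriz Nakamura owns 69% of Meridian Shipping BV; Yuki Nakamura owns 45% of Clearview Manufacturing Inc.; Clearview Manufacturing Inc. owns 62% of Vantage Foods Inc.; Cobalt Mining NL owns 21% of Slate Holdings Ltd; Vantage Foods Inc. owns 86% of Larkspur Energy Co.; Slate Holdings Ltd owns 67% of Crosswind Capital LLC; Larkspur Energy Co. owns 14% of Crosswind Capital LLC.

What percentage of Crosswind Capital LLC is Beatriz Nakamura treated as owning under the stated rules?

By spousal attribution (R3), Beatriz Nakamura is treated as also owning Yuki Nakamura's interest in Clearview Manufacturing Inc, giving 55% + 45% = 100%.
Chain via Meridian Shipping BV → Cobalt Mining NL → Slate Holdings Ltd (R2): 69% × 55% × 21% × 67% = 5.339565% of Crosswind Capital LLC.
Chain via Clearview Manufacturing Inc. → Vantage Foods Inc. → Larkspur Energy Co. (R2): 100% × 62% × 86% × 14% = 7.4648% of Crosswind Capital LLC.
Aggregating (R1): 5.339565% + 7.4648% = 12.804365%.

12.804365%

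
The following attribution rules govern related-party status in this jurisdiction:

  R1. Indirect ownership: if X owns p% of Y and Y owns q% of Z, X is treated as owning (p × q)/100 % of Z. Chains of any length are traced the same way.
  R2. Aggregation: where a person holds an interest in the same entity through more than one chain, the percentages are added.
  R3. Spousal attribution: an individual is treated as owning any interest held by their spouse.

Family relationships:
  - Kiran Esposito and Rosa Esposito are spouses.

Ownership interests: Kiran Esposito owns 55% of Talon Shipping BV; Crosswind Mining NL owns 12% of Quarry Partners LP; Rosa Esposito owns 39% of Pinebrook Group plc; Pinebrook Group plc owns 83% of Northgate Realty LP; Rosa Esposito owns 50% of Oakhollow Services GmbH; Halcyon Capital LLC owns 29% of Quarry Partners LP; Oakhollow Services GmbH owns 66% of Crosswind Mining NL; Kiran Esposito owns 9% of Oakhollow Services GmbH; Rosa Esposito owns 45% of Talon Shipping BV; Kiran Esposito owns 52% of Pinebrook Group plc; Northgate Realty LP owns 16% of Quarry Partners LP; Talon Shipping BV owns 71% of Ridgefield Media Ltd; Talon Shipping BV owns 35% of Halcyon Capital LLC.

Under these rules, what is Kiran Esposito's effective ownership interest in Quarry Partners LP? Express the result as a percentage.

By spousal attribution (R3), Kiran Esposito is treated as also owning Rosa Esposito's interest in Pinebrook Group plc, giving 52% + 39% = 91%.
By spousal attribution (R3), Kiran Esposito is treated as also owning Rosa Esposito's interest in Oakhollow Services GmbH, giving 9% + 50% = 59%.
By spousal attribution (R3), Kiran Esposito is treated as also owning Rosa Esposito's interest in Talon Shipping BV, giving 55% + 45% = 100%.
Chain via Pinebrook Group plc → Northgate Realty LP (R1): 91% × 83% × 16% = 12.0848% of Quarry Partners LP.
Chain via Oakhollow Services GmbH → Crosswind Mining NL (R1): 59% × 66% × 12% = 4.6728% of Quarry Partners LP.
Chain via Talon Shipping BV → Halcyon Capital LLC (R1): 100% × 35% × 29% = 10.15% of Quarry Partners LP.
Aggregating (R2): 12.0848% + 4.6728% + 10.15% = 26.9076%.

26.9076%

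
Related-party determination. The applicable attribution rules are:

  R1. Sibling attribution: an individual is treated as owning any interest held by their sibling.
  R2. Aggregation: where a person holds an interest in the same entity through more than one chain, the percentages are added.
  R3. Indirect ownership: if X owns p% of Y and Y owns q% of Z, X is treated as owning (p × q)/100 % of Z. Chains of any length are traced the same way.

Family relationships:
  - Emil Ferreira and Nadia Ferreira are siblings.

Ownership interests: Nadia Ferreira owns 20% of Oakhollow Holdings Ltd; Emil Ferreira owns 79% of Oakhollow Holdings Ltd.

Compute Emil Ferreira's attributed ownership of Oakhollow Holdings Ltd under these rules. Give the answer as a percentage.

By sibling attribution (R1), Emil Ferreira is treated as also owning Nadia Ferreira's interest in Oakhollow Holdings Ltd, giving 79% + 20% = 99%.
Direct interest in Oakhollow Holdings Ltd: 99%.

99%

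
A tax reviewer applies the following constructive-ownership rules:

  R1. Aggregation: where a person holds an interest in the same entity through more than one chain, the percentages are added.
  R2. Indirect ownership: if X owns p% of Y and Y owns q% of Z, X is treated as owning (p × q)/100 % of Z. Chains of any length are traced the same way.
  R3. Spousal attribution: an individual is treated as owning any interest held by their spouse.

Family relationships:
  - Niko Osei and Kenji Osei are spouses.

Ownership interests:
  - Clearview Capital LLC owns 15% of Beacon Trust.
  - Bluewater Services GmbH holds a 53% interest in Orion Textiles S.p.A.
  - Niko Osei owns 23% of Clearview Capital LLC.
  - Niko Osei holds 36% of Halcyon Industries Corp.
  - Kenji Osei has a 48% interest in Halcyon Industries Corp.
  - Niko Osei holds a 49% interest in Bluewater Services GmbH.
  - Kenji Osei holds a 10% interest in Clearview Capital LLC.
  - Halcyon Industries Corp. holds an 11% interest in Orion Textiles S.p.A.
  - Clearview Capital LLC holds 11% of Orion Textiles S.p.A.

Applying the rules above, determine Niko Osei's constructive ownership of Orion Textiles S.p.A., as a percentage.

38.84%

By spousal attribution (R3), Niko Osei is treated as also owning Kenji Osei's interest in Clearview Capital LLC, giving 23% + 10% = 33%.
By spousal attribution (R3), Niko Osei is treated as also owning Kenji Osei's interest in Halcyon Industries Corp, giving 36% + 48% = 84%.
Chain via Clearview Capital LLC (R2): 33% × 11% = 3.63% of Orion Textiles S.p.A.
Chain via Halcyon Industries Corp. (R2): 84% × 11% = 9.24% of Orion Textiles S.p.A.
Chain via Bluewater Services GmbH (R2): 49% × 53% = 25.97% of Orion Textiles S.p.A.
Aggregating (R1): 3.63% + 9.24% + 25.97% = 38.84%.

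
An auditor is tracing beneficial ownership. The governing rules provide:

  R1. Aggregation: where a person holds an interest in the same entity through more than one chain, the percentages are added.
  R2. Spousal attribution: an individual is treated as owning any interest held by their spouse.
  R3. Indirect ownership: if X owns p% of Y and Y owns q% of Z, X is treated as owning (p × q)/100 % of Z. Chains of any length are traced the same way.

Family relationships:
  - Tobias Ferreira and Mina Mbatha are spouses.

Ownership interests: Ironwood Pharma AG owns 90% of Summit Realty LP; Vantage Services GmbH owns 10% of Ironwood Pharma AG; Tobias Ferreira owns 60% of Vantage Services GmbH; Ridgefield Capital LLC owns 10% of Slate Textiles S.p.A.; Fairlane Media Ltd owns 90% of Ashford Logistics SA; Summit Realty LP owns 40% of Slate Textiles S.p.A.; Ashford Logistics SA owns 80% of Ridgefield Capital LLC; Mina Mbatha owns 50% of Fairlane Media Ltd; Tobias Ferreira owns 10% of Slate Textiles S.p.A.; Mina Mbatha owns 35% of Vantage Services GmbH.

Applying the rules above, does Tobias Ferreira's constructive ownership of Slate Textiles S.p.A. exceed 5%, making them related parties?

By spousal attribution (R2), Tobias Ferreira is treated as also owning Mina Mbatha's interest in Vantage Services GmbH, giving 60% + 35% = 95%.
By spousal attribution (R2), Tobias Ferreira is treated as owning Mina Mbatha's 50% interest in Fairlane Media Ltd.
Chain via Vantage Services GmbH → Ironwood Pharma AG → Summit Realty LP (R3): 95% × 10% × 90% × 40% = 3.42% of Slate Textiles S.p.A.
Direct interest in Slate Textiles S.p.A: 10%.
Chain via Fairlane Media Ltd → Ashford Logistics SA → Ridgefield Capital LLC (R3): 50% × 90% × 80% × 10% = 3.6% of Slate Textiles S.p.A.
Aggregating (R1): 3.42% + 10% + 3.6% = 17.02%.
17.02% exceeds the 5% threshold, so Tobias is a related party to Slate Textiles S.p.A.

Yes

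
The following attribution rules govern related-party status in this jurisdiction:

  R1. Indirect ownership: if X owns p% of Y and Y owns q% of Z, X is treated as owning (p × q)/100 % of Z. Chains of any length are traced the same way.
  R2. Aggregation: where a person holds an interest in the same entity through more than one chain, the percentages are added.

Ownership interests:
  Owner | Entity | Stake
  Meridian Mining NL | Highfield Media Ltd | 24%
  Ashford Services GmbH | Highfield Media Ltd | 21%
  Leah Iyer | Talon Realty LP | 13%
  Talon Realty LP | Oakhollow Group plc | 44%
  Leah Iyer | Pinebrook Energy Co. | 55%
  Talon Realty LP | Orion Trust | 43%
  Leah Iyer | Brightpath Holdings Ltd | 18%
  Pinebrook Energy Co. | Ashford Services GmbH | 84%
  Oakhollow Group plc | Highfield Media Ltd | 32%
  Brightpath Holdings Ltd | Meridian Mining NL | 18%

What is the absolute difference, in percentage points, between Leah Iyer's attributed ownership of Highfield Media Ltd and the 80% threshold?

Chain via Brightpath Holdings Ltd → Meridian Mining NL (R1): 18% × 18% × 24% = 0.7776% of Highfield Media Ltd.
Chain via Pinebrook Energy Co. → Ashford Services GmbH (R1): 55% × 84% × 21% = 9.702% of Highfield Media Ltd.
Chain via Talon Realty LP → Oakhollow Group plc (R1): 13% × 44% × 32% = 1.8304% of Highfield Media Ltd.
Aggregating (R2): 0.7776% + 9.702% + 1.8304% = 12.31%.
12.31% falls short of the 80% threshold by 67.69 percentage points.

67.69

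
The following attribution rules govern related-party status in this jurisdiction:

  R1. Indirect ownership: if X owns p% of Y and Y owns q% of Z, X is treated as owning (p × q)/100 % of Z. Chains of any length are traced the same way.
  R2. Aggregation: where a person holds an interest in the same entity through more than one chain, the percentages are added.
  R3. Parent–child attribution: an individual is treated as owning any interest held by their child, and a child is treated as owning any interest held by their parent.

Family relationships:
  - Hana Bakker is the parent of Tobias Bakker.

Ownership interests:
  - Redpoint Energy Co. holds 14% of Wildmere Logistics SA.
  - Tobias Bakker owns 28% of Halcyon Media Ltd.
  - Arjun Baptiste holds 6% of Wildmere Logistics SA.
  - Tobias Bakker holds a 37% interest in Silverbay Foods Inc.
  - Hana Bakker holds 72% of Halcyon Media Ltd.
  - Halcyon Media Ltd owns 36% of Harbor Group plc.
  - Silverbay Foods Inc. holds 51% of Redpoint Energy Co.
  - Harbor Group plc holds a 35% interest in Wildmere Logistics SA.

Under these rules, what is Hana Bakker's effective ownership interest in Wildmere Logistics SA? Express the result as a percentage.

15.2418%

By parent–child attribution (R3), Hana Bakker is treated as also owning Tobias Bakker's interest in Halcyon Media Ltd, giving 72% + 28% = 100%.
By parent–child attribution (R3), Hana Bakker is treated as owning Tobias Bakker's 37% interest in Silverbay Foods Inc.
Chain via Halcyon Media Ltd → Harbor Group plc (R1): 100% × 36% × 35% = 12.6% of Wildmere Logistics SA.
Chain via Silverbay Foods Inc. → Redpoint Energy Co. (R1): 37% × 51% × 14% = 2.6418% of Wildmere Logistics SA.
Aggregating (R2): 12.6% + 2.6418% = 15.2418%.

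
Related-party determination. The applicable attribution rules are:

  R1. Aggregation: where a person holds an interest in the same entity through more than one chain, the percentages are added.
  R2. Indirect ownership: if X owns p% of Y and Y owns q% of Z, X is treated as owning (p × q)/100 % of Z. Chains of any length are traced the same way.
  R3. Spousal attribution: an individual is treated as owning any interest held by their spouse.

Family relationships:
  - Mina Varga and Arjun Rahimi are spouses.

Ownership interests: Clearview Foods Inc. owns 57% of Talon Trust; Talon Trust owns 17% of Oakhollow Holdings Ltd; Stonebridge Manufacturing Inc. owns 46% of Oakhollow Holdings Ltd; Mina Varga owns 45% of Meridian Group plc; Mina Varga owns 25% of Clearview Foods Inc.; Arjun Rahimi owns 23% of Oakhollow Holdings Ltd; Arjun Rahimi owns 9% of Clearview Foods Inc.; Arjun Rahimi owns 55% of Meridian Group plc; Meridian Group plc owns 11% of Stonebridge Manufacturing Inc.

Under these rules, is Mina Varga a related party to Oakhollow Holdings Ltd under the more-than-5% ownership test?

Yes

By spousal attribution (R3), Mina Varga is treated as also owning Arjun Rahimi's interest in Meridian Group plc, giving 45% + 55% = 100%.
By spousal attribution (R3), Mina Varga is treated as also owning Arjun Rahimi's interest in Clearview Foods Inc, giving 25% + 9% = 34%.
By spousal attribution (R3), Mina Varga is treated as owning Arjun Rahimi's 23% interest in Oakhollow Holdings Ltd.
Chain via Meridian Group plc → Stonebridge Manufacturing Inc. (R2): 100% × 11% × 46% = 5.06% of Oakhollow Holdings Ltd.
Chain via Clearview Foods Inc. → Talon Trust (R2): 34% × 57% × 17% = 3.2946% of Oakhollow Holdings Ltd.
Direct interest in Oakhollow Holdings Ltd: 23%.
Aggregating (R1): 5.06% + 3.2946% + 23% = 31.3546%.
31.3546% exceeds the 5% threshold, so Mina is a related party to Oakhollow Holdings Ltd.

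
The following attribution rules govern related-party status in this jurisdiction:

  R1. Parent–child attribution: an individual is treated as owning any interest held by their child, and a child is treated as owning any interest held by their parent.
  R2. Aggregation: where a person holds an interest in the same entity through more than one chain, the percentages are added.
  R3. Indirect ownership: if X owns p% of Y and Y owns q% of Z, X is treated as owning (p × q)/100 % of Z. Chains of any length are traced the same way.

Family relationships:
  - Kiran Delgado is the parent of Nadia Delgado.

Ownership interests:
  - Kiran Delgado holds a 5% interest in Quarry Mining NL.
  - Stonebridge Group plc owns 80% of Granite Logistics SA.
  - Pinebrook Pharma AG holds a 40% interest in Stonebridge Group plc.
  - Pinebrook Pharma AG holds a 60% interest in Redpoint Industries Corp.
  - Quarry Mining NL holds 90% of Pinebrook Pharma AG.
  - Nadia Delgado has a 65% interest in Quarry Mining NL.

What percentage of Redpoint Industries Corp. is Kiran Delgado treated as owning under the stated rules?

37.8%

By parent–child attribution (R1), Kiran Delgado is treated as also owning Nadia Delgado's interest in Quarry Mining NL, giving 5% + 65% = 70%.
Chain via Quarry Mining NL → Pinebrook Pharma AG (R3): 70% × 90% × 60% = 37.8% of Redpoint Industries Corp.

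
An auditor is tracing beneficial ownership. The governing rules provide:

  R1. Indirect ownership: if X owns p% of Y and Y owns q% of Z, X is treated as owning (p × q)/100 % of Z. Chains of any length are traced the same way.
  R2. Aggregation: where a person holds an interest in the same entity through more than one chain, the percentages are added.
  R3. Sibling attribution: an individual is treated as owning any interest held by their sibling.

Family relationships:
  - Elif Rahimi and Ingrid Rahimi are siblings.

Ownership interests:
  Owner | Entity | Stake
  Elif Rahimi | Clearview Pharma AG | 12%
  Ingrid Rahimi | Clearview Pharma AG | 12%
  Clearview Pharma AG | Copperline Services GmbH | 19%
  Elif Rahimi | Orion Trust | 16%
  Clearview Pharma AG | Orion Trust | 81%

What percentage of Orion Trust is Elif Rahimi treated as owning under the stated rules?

35.44%

By sibling attribution (R3), Elif Rahimi is treated as also owning Ingrid Rahimi's interest in Clearview Pharma AG, giving 12% + 12% = 24%.
Chain via Clearview Pharma AG (R1): 24% × 81% = 19.44% of Orion Trust.
Direct interest in Orion Trust: 16%.
Aggregating (R2): 19.44% + 16% = 35.44%.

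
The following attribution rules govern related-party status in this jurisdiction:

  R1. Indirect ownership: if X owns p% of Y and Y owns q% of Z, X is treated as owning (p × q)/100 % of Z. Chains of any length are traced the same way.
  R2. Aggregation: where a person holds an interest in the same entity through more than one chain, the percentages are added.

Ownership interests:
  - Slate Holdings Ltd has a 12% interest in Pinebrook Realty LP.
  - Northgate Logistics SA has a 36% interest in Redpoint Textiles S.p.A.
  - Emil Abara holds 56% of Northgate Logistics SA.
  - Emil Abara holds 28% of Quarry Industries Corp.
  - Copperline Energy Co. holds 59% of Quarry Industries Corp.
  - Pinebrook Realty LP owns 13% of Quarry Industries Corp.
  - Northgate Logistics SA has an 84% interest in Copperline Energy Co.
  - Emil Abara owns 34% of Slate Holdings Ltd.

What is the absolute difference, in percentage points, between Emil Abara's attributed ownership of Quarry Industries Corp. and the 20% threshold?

36.284

Chain via Slate Holdings Ltd → Pinebrook Realty LP (R1): 34% × 12% × 13% = 0.5304% of Quarry Industries Corp.
Chain via Northgate Logistics SA → Copperline Energy Co. (R1): 56% × 84% × 59% = 27.7536% of Quarry Industries Corp.
Direct interest in Quarry Industries Corp: 28%.
Aggregating (R2): 0.5304% + 27.7536% + 28% = 56.284%.
56.284% exceeds the 20% threshold by 36.284 percentage points.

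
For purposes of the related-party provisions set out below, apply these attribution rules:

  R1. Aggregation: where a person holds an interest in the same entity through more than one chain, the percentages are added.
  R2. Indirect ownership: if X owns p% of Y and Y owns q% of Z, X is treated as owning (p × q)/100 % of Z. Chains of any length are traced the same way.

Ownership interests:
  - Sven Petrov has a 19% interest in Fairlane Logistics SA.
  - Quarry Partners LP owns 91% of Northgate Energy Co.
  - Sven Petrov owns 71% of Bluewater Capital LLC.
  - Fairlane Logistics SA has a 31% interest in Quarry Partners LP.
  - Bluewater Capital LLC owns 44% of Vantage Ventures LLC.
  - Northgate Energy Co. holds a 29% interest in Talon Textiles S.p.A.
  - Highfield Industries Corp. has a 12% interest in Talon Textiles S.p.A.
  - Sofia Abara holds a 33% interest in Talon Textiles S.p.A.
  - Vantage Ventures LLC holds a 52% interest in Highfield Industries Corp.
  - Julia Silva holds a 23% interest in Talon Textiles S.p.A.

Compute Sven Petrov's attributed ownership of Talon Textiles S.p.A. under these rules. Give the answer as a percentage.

Chain via Fairlane Logistics SA → Quarry Partners LP → Northgate Energy Co. (R2): 19% × 31% × 91% × 29% = 1.554371% of Talon Textiles S.p.A.
Chain via Bluewater Capital LLC → Vantage Ventures LLC → Highfield Industries Corp. (R2): 71% × 44% × 52% × 12% = 1.949376% of Talon Textiles S.p.A.
Aggregating (R1): 1.554371% + 1.949376% = 3.503747%.

3.503747%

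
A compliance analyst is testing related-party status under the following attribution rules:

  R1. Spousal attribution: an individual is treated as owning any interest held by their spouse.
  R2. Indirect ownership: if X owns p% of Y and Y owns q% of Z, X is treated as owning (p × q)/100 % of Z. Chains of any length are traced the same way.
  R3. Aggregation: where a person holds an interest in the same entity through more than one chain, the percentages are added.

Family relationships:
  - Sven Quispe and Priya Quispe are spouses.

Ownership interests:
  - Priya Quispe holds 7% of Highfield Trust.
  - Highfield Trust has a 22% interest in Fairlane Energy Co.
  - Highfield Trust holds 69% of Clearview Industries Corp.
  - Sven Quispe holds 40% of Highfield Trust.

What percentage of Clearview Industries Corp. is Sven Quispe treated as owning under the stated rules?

32.43%

By spousal attribution (R1), Sven Quispe is treated as also owning Priya Quispe's interest in Highfield Trust, giving 40% + 7% = 47%.
Chain via Highfield Trust (R2): 47% × 69% = 32.43% of Clearview Industries Corp.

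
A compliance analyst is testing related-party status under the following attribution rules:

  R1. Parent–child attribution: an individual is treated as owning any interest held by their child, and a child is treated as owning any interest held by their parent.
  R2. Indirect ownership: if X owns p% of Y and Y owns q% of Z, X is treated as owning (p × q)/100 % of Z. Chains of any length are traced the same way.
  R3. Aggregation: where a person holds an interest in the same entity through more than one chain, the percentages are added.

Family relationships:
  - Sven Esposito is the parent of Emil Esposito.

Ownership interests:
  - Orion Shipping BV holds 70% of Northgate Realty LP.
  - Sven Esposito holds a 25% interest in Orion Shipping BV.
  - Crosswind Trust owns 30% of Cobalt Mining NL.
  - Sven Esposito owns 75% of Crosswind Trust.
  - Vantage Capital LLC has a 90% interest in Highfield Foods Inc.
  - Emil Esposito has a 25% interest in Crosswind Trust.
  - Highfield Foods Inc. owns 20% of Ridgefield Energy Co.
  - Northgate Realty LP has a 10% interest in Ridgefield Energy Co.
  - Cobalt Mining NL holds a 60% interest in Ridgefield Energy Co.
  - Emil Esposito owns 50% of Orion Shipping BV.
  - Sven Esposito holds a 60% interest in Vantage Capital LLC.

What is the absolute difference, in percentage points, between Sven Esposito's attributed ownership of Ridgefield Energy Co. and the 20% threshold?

14.05

By parent–child attribution (R1), Sven Esposito is treated as also owning Emil Esposito's interest in Orion Shipping BV, giving 25% + 50% = 75%.
By parent–child attribution (R1), Sven Esposito is treated as also owning Emil Esposito's interest in Crosswind Trust, giving 75% + 25% = 100%.
Chain via Vantage Capital LLC → Highfield Foods Inc. (R2): 60% × 90% × 20% = 10.8% of Ridgefield Energy Co.
Chain via Orion Shipping BV → Northgate Realty LP (R2): 75% × 70% × 10% = 5.25% of Ridgefield Energy Co.
Chain via Crosswind Trust → Cobalt Mining NL (R2): 100% × 30% × 60% = 18% of Ridgefield Energy Co.
Aggregating (R3): 10.8% + 5.25% + 18% = 34.05%.
34.05% exceeds the 20% threshold by 14.05 percentage points.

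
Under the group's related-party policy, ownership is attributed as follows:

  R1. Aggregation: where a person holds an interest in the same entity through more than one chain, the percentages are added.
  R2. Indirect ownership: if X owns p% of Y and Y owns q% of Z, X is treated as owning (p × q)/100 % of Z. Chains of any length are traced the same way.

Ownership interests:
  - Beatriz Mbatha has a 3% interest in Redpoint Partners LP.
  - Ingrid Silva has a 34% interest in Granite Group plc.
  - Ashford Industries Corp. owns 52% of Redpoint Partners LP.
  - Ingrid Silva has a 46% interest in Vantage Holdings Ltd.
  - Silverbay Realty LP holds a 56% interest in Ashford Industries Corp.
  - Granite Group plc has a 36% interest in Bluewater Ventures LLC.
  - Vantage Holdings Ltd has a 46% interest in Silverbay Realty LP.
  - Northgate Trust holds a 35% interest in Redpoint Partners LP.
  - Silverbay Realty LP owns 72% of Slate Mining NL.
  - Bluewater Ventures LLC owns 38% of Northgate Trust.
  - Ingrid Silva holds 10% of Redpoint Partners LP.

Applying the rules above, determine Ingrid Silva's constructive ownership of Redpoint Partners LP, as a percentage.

17.789712%

Chain via Granite Group plc → Bluewater Ventures LLC → Northgate Trust (R2): 34% × 36% × 38% × 35% = 1.62792% of Redpoint Partners LP.
Chain via Vantage Holdings Ltd → Silverbay Realty LP → Ashford Industries Corp. (R2): 46% × 46% × 56% × 52% = 6.161792% of Redpoint Partners LP.
Direct interest in Redpoint Partners LP: 10%.
Aggregating (R1): 1.62792% + 6.161792% + 10% = 17.789712%.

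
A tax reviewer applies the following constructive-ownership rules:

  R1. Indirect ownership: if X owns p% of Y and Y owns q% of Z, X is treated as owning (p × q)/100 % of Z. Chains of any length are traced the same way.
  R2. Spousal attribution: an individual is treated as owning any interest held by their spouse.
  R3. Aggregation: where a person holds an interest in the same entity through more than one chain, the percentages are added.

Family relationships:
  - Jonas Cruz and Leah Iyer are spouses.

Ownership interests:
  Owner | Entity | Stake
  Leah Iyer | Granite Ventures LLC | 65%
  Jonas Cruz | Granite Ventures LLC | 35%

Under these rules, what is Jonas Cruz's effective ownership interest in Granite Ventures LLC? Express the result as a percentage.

100%

By spousal attribution (R2), Jonas Cruz is treated as also owning Leah Iyer's interest in Granite Ventures LLC, giving 35% + 65% = 100%.
Direct interest in Granite Ventures LLC: 100%.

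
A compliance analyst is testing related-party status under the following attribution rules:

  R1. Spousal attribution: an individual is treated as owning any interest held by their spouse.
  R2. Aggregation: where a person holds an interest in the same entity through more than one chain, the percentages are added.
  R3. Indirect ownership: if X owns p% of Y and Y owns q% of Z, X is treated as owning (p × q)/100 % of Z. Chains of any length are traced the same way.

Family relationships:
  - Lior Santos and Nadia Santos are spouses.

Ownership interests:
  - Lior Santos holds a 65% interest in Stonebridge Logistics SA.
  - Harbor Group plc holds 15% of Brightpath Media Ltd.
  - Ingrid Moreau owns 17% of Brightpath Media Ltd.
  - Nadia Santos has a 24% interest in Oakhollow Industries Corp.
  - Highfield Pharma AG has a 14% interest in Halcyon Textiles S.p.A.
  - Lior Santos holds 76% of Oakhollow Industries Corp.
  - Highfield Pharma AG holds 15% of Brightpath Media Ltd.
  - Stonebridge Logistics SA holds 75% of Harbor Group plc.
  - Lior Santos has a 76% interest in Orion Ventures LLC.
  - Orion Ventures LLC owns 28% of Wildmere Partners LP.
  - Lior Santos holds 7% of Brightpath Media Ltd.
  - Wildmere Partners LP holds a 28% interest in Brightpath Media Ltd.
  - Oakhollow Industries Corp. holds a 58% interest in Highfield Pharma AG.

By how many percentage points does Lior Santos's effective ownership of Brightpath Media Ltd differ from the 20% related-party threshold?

By spousal attribution (R1), Lior Santos is treated as also owning Nadia Santos's interest in Oakhollow Industries Corp, giving 76% + 24% = 100%.
Chain via Orion Ventures LLC → Wildmere Partners LP (R3): 76% × 28% × 28% = 5.9584% of Brightpath Media Ltd.
Chain via Stonebridge Logistics SA → Harbor Group plc (R3): 65% × 75% × 15% = 7.3125% of Brightpath Media Ltd.
Chain via Oakhollow Industries Corp. → Highfield Pharma AG (R3): 100% × 58% × 15% = 8.7% of Brightpath Media Ltd.
Direct interest in Brightpath Media Ltd: 7%.
Aggregating (R2): 5.9584% + 7.3125% + 8.7% + 7% = 28.9709%.
28.9709% exceeds the 20% threshold by 8.9709 percentage points.

8.9709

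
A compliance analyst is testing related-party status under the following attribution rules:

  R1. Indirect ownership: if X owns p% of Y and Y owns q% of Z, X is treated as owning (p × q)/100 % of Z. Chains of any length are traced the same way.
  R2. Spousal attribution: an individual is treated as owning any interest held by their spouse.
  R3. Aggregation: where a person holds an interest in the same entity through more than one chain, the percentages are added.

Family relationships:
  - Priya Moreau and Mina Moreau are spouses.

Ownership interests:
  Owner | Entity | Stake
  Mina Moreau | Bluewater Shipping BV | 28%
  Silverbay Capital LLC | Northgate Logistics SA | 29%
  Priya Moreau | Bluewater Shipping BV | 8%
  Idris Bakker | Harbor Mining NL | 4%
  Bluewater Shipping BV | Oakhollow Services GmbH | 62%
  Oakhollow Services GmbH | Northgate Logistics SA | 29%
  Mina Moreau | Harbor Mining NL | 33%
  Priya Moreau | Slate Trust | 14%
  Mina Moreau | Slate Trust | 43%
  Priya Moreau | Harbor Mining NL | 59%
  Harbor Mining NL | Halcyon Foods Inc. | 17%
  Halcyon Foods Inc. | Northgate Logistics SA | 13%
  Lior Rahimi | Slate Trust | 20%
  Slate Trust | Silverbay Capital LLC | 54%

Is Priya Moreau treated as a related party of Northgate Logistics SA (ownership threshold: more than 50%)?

By spousal attribution (R2), Priya Moreau is treated as also owning Mina Moreau's interest in Bluewater Shipping BV, giving 8% + 28% = 36%.
By spousal attribution (R2), Priya Moreau is treated as also owning Mina Moreau's interest in Slate Trust, giving 14% + 43% = 57%.
By spousal attribution (R2), Priya Moreau is treated as also owning Mina Moreau's interest in Harbor Mining NL, giving 59% + 33% = 92%.
Chain via Bluewater Shipping BV → Oakhollow Services GmbH (R1): 36% × 62% × 29% = 6.4728% of Northgate Logistics SA.
Chain via Slate Trust → Silverbay Capital LLC (R1): 57% × 54% × 29% = 8.9262% of Northgate Logistics SA.
Chain via Harbor Mining NL → Halcyon Foods Inc. (R1): 92% × 17% × 13% = 2.0332% of Northgate Logistics SA.
Aggregating (R3): 6.4728% + 8.9262% + 2.0332% = 17.4322%.
17.4322% does not exceed the 50% threshold, so Priya is not a related party to Northgate Logistics SA.

No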